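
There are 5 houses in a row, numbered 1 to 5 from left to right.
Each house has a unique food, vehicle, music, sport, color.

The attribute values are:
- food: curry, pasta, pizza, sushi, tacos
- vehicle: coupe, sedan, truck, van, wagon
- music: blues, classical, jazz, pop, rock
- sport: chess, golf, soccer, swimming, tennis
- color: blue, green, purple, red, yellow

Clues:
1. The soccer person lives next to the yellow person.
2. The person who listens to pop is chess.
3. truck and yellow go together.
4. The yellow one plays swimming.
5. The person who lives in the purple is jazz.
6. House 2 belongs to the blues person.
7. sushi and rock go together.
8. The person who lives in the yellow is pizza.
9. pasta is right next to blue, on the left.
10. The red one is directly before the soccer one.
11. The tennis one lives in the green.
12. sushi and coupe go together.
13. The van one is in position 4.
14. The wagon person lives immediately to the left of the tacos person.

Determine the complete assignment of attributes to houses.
Solution:

House | Food | Vehicle | Music | Sport | Color
----------------------------------------------
  1   | pasta | wagon | pop | chess | red
  2   | tacos | sedan | blues | soccer | blue
  3   | pizza | truck | classical | swimming | yellow
  4   | curry | van | jazz | golf | purple
  5   | sushi | coupe | rock | tennis | green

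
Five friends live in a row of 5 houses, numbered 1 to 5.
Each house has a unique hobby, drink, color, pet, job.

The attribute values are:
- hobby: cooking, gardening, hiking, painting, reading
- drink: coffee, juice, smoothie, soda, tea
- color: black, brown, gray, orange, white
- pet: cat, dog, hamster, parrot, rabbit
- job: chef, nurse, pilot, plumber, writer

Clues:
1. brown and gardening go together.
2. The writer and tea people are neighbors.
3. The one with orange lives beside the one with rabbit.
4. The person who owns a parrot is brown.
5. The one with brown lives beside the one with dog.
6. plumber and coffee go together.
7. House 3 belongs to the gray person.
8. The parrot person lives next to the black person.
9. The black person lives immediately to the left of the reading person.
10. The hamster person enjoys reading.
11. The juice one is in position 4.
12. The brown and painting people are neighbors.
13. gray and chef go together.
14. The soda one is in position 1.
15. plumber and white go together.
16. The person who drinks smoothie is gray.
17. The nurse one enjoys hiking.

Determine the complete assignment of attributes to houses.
Solution:

House | Hobby | Drink | Color | Pet | Job
-----------------------------------------
  1   | gardening | soda | brown | parrot | writer
  2   | painting | tea | black | dog | pilot
  3   | reading | smoothie | gray | hamster | chef
  4   | hiking | juice | orange | cat | nurse
  5   | cooking | coffee | white | rabbit | plumber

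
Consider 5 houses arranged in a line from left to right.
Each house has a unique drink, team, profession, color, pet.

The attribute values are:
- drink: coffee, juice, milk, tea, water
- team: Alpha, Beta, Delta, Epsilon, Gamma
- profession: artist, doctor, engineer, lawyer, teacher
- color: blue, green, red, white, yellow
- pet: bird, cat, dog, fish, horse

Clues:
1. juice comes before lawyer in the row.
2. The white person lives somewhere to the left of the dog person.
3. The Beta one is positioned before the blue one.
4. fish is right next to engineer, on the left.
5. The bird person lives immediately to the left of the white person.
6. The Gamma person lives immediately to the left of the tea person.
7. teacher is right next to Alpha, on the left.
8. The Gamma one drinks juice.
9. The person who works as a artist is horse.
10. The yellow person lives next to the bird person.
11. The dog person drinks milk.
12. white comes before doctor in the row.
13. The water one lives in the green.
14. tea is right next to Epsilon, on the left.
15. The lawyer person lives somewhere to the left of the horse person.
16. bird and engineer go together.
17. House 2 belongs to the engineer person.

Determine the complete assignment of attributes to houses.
Solution:

House | Drink | Team | Profession | Color | Pet
-----------------------------------------------
  1   | juice | Gamma | teacher | yellow | fish
  2   | tea | Alpha | engineer | red | bird
  3   | coffee | Epsilon | lawyer | white | cat
  4   | water | Beta | artist | green | horse
  5   | milk | Delta | doctor | blue | dog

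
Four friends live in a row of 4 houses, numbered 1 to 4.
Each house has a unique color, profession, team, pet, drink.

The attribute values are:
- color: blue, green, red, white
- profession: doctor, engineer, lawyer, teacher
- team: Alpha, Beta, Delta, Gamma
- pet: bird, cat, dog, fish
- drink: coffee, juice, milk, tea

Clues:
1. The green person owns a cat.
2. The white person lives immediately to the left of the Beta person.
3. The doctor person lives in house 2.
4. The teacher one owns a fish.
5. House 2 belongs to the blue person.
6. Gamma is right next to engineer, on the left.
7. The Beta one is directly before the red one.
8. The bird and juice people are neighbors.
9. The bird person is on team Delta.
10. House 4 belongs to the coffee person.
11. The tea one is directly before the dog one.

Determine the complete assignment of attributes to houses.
Solution:

House | Color | Profession | Team | Pet | Drink
-----------------------------------------------
  1   | white | lawyer | Delta | bird | tea
  2   | blue | doctor | Beta | dog | juice
  3   | red | teacher | Gamma | fish | milk
  4   | green | engineer | Alpha | cat | coffee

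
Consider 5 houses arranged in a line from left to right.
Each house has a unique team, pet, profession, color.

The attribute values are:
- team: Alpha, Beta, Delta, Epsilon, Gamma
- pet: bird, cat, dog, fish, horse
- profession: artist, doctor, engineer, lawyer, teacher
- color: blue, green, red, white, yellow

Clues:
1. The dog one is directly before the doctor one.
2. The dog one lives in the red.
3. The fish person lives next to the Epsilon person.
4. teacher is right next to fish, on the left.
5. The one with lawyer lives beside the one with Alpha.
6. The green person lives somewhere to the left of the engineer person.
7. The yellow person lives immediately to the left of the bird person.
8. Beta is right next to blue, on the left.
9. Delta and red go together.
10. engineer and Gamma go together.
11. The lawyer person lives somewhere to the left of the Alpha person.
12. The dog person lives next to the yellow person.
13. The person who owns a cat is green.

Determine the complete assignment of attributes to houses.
Solution:

House | Team | Pet | Profession | Color
---------------------------------------
  1   | Delta | dog | teacher | red
  2   | Beta | fish | doctor | yellow
  3   | Epsilon | bird | lawyer | blue
  4   | Alpha | cat | artist | green
  5   | Gamma | horse | engineer | white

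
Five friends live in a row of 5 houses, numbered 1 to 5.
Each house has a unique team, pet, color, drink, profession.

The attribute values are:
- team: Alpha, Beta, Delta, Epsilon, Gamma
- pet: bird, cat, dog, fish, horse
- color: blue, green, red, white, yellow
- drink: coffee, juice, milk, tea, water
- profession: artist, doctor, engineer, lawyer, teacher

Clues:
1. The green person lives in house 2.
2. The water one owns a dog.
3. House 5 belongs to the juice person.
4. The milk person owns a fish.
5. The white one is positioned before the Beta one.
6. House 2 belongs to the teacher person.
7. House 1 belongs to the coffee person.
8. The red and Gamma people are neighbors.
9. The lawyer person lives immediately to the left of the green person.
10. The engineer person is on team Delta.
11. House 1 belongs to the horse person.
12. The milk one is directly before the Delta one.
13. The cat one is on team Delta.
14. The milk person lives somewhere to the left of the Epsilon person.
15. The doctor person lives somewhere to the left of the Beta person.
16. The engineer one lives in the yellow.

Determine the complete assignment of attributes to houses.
Solution:

House | Team | Pet | Color | Drink | Profession
-----------------------------------------------
  1   | Alpha | horse | red | coffee | lawyer
  2   | Gamma | fish | green | milk | teacher
  3   | Delta | cat | yellow | tea | engineer
  4   | Epsilon | dog | white | water | doctor
  5   | Beta | bird | blue | juice | artist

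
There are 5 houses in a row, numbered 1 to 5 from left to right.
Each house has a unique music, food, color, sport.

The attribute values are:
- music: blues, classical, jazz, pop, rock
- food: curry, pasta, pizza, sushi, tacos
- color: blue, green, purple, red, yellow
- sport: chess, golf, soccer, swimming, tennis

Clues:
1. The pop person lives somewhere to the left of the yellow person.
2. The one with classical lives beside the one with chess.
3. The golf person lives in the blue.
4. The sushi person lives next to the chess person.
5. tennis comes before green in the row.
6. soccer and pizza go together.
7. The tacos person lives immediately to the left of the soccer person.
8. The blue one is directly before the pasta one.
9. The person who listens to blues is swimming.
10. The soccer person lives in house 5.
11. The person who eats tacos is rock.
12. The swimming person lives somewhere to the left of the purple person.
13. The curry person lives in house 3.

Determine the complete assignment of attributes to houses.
Solution:

House | Music | Food | Color | Sport
------------------------------------
  1   | classical | sushi | blue | golf
  2   | pop | pasta | red | chess
  3   | blues | curry | yellow | swimming
  4   | rock | tacos | purple | tennis
  5   | jazz | pizza | green | soccer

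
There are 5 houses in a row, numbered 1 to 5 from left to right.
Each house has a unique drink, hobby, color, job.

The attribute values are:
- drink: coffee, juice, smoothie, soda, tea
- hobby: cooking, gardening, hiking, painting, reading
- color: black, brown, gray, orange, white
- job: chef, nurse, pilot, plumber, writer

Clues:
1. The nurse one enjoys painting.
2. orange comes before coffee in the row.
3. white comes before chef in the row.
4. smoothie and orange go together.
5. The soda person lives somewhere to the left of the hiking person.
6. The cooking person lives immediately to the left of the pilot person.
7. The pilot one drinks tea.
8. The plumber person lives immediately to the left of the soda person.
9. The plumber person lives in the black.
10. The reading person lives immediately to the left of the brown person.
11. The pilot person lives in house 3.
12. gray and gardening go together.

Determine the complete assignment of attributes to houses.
Solution:

House | Drink | Hobby | Color | Job
-----------------------------------
  1   | juice | reading | black | plumber
  2   | soda | cooking | brown | writer
  3   | tea | hiking | white | pilot
  4   | smoothie | painting | orange | nurse
  5   | coffee | gardening | gray | chef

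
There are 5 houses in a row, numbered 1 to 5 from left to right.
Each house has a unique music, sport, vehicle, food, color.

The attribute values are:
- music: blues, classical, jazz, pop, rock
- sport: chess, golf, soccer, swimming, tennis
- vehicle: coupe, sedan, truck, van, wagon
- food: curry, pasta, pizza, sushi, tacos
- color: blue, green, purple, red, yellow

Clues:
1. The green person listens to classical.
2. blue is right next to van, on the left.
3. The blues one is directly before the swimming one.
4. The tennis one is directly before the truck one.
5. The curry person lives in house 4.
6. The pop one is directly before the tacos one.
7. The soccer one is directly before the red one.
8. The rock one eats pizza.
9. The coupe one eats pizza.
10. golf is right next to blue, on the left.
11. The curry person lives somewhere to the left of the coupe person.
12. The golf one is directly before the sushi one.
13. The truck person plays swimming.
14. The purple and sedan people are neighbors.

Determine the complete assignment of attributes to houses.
Solution:

House | Music | Sport | Vehicle | Food | Color
----------------------------------------------
  1   | jazz | golf | wagon | pasta | purple
  2   | pop | soccer | sedan | sushi | blue
  3   | blues | tennis | van | tacos | red
  4   | classical | swimming | truck | curry | green
  5   | rock | chess | coupe | pizza | yellow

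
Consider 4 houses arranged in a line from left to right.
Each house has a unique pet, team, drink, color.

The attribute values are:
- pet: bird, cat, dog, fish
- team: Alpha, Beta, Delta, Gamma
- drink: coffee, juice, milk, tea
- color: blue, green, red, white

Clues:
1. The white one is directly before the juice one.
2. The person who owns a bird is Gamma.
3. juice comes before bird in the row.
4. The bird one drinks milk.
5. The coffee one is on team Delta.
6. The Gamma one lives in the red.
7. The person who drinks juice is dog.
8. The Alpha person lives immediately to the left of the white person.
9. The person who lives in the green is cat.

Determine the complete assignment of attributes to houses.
Solution:

House | Pet | Team | Drink | Color
----------------------------------
  1   | cat | Alpha | tea | green
  2   | fish | Delta | coffee | white
  3   | dog | Beta | juice | blue
  4   | bird | Gamma | milk | red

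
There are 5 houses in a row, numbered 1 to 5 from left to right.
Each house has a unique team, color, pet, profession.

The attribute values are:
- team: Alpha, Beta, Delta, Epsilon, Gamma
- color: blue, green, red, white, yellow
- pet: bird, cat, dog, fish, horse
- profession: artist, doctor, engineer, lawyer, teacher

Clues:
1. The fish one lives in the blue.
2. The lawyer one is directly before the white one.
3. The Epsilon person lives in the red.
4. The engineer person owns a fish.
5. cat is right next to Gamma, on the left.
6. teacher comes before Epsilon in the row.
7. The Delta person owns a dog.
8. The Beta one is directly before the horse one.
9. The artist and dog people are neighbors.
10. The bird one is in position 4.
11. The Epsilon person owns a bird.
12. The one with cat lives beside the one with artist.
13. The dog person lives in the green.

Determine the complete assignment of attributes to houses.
Solution:

House | Team | Color | Pet | Profession
---------------------------------------
  1   | Beta | yellow | cat | lawyer
  2   | Gamma | white | horse | artist
  3   | Delta | green | dog | teacher
  4   | Epsilon | red | bird | doctor
  5   | Alpha | blue | fish | engineer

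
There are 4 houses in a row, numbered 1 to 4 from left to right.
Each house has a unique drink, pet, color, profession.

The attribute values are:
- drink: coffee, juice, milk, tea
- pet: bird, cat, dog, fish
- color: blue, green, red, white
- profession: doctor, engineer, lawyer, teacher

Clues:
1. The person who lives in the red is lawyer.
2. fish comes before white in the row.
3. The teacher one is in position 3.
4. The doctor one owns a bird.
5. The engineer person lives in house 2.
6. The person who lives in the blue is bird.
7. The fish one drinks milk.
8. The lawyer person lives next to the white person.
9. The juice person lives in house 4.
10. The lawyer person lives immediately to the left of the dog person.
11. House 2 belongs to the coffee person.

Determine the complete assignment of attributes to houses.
Solution:

House | Drink | Pet | Color | Profession
----------------------------------------
  1   | milk | fish | red | lawyer
  2   | coffee | dog | white | engineer
  3   | tea | cat | green | teacher
  4   | juice | bird | blue | doctor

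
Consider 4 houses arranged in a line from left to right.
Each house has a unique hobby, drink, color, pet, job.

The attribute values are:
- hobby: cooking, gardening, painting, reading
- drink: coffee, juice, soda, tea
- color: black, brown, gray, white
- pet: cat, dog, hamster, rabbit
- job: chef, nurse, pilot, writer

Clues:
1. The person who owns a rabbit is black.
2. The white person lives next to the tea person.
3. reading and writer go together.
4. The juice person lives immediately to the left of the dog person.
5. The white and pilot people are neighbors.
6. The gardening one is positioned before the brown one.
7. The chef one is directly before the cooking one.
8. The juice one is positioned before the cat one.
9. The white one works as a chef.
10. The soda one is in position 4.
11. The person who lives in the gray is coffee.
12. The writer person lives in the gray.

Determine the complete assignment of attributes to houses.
Solution:

House | Hobby | Drink | Color | Pet | Job
-----------------------------------------
  1   | gardening | juice | white | hamster | chef
  2   | cooking | tea | brown | dog | pilot
  3   | reading | coffee | gray | cat | writer
  4   | painting | soda | black | rabbit | nurse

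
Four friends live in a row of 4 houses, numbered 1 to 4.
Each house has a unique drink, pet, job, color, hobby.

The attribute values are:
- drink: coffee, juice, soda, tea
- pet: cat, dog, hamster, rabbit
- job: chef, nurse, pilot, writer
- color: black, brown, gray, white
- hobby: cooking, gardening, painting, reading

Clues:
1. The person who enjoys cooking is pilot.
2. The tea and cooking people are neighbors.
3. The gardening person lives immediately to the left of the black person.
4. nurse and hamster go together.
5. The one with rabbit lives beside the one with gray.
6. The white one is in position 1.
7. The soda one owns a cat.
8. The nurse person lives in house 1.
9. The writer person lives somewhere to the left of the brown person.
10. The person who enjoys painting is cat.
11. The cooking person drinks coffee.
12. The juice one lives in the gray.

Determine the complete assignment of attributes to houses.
Solution:

House | Drink | Pet | Job | Color | Hobby
-----------------------------------------
  1   | tea | hamster | nurse | white | gardening
  2   | coffee | rabbit | pilot | black | cooking
  3   | juice | dog | writer | gray | reading
  4   | soda | cat | chef | brown | painting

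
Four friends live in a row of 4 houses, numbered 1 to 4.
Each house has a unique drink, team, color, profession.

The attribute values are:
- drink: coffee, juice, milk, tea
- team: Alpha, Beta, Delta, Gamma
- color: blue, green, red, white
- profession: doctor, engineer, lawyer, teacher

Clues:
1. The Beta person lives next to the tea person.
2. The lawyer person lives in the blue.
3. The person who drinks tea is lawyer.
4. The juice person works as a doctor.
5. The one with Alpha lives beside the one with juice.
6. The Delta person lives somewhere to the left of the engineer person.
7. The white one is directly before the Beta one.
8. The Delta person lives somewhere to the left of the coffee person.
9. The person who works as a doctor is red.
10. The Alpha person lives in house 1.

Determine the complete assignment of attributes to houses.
Solution:

House | Drink | Team | Color | Profession
-----------------------------------------
  1   | milk | Alpha | white | teacher
  2   | juice | Beta | red | doctor
  3   | tea | Delta | blue | lawyer
  4   | coffee | Gamma | green | engineer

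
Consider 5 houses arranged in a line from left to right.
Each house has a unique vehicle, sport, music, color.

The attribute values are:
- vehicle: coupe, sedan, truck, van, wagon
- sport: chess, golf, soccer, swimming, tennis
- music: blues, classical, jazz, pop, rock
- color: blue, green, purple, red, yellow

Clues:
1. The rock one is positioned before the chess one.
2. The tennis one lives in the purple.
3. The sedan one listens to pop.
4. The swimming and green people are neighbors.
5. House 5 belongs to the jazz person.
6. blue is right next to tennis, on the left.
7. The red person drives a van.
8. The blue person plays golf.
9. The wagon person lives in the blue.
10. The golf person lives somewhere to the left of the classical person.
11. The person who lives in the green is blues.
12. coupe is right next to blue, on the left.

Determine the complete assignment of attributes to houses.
Solution:

House | Vehicle | Sport | Music | Color
---------------------------------------
  1   | sedan | swimming | pop | yellow
  2   | coupe | soccer | blues | green
  3   | wagon | golf | rock | blue
  4   | truck | tennis | classical | purple
  5   | van | chess | jazz | red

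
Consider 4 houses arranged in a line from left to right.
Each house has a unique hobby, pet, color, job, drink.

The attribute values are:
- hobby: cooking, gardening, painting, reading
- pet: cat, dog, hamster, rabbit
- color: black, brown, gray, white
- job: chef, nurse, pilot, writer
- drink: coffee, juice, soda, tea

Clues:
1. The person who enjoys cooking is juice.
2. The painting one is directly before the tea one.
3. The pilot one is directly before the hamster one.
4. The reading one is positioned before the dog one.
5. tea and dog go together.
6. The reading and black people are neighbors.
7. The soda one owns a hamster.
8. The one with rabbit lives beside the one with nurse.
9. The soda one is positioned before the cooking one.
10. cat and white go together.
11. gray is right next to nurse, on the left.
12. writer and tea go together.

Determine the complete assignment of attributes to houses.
Solution:

House | Hobby | Pet | Color | Job | Drink
-----------------------------------------
  1   | reading | rabbit | gray | pilot | coffee
  2   | painting | hamster | black | nurse | soda
  3   | gardening | dog | brown | writer | tea
  4   | cooking | cat | white | chef | juice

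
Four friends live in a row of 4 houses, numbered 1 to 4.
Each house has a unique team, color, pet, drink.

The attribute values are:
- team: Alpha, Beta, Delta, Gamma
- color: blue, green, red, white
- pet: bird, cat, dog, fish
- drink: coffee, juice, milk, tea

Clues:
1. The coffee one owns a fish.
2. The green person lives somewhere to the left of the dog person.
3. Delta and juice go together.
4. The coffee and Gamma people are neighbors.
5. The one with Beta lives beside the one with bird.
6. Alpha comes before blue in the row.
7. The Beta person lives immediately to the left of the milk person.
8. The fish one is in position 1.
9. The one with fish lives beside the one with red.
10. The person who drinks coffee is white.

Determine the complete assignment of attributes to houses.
Solution:

House | Team | Color | Pet | Drink
----------------------------------
  1   | Beta | white | fish | coffee
  2   | Gamma | red | bird | milk
  3   | Alpha | green | cat | tea
  4   | Delta | blue | dog | juice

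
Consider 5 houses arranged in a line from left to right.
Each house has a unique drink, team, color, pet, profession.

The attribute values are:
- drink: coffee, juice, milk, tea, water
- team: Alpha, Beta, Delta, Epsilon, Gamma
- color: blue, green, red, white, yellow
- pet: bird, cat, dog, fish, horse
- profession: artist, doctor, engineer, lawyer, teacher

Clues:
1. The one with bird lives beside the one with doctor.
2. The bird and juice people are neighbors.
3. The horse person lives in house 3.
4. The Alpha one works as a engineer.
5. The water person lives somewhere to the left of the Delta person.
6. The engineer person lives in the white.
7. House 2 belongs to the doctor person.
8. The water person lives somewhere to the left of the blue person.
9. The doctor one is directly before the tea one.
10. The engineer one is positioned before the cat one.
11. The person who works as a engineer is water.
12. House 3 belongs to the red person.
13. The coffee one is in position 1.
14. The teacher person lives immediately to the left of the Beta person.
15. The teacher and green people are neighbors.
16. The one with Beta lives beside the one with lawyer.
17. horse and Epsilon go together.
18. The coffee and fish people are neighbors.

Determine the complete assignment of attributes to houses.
Solution:

House | Drink | Team | Color | Pet | Profession
-----------------------------------------------
  1   | coffee | Gamma | yellow | bird | teacher
  2   | juice | Beta | green | fish | doctor
  3   | tea | Epsilon | red | horse | lawyer
  4   | water | Alpha | white | dog | engineer
  5   | milk | Delta | blue | cat | artist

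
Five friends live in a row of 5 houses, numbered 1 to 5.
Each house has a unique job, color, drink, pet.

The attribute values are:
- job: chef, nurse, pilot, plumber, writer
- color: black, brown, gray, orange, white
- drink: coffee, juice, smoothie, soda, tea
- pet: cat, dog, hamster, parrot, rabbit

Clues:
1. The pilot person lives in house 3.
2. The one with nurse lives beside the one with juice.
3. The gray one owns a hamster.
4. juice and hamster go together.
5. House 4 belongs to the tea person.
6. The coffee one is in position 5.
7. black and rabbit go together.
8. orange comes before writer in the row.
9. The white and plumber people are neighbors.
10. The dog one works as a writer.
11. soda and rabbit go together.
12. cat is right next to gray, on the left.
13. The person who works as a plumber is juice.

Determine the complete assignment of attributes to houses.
Solution:

House | Job | Color | Drink | Pet
---------------------------------
  1   | nurse | white | smoothie | cat
  2   | plumber | gray | juice | hamster
  3   | pilot | black | soda | rabbit
  4   | chef | orange | tea | parrot
  5   | writer | brown | coffee | dog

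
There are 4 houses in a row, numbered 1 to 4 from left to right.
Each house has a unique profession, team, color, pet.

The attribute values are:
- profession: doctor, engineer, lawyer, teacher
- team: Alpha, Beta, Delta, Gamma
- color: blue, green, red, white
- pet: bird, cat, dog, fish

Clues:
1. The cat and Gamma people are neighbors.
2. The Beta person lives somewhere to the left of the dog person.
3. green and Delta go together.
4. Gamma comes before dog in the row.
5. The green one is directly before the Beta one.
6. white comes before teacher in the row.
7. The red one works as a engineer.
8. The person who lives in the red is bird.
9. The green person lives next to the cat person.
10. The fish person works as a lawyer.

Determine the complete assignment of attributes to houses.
Solution:

House | Profession | Team | Color | Pet
---------------------------------------
  1   | lawyer | Delta | green | fish
  2   | doctor | Beta | white | cat
  3   | engineer | Gamma | red | bird
  4   | teacher | Alpha | blue | dog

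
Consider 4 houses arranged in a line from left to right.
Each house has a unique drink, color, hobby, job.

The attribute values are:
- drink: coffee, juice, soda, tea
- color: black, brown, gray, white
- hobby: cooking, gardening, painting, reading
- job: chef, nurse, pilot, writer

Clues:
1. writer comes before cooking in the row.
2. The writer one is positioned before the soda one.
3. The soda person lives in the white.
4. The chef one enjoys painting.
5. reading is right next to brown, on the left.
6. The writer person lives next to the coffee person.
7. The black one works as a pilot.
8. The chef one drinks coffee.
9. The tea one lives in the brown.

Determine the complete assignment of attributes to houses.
Solution:

House | Drink | Color | Hobby | Job
-----------------------------------
  1   | juice | black | reading | pilot
  2   | tea | brown | gardening | writer
  3   | coffee | gray | painting | chef
  4   | soda | white | cooking | nurse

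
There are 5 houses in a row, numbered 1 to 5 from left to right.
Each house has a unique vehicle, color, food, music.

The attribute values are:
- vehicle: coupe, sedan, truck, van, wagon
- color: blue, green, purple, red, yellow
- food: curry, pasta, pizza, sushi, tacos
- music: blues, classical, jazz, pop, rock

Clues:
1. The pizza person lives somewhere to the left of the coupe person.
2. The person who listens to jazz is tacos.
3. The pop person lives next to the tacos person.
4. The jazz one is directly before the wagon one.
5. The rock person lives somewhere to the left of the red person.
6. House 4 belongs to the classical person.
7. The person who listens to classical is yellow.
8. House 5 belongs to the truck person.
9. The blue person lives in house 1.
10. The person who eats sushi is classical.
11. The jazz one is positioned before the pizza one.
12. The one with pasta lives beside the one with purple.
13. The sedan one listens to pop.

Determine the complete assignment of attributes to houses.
Solution:

House | Vehicle | Color | Food | Music
--------------------------------------
  1   | sedan | blue | pasta | pop
  2   | van | purple | tacos | jazz
  3   | wagon | green | pizza | rock
  4   | coupe | yellow | sushi | classical
  5   | truck | red | curry | blues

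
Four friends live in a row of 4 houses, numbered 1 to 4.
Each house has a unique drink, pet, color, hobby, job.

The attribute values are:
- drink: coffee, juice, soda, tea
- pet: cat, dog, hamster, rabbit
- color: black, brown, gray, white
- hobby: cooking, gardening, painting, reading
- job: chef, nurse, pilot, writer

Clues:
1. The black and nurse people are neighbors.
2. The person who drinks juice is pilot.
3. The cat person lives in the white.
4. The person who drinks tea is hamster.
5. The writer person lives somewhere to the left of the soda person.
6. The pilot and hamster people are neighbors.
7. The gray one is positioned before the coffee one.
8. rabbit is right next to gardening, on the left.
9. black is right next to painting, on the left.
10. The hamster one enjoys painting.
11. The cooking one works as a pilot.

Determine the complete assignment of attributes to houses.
Solution:

House | Drink | Pet | Color | Hobby | Job
-----------------------------------------
  1   | juice | dog | black | cooking | pilot
  2   | tea | hamster | gray | painting | nurse
  3   | coffee | rabbit | brown | reading | writer
  4   | soda | cat | white | gardening | chef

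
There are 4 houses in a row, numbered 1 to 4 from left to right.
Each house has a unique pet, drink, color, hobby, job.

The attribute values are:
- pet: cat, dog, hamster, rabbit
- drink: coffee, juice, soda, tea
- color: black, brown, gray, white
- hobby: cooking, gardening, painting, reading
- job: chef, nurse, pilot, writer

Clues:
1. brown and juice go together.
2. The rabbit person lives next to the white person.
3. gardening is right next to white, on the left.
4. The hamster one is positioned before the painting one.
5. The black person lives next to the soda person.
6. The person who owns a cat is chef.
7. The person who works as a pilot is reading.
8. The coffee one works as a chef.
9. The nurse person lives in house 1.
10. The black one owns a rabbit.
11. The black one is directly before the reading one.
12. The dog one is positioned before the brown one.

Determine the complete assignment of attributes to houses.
Solution:

House | Pet | Drink | Color | Hobby | Job
-----------------------------------------
  1   | rabbit | tea | black | gardening | nurse
  2   | dog | soda | white | reading | pilot
  3   | hamster | juice | brown | cooking | writer
  4   | cat | coffee | gray | painting | chef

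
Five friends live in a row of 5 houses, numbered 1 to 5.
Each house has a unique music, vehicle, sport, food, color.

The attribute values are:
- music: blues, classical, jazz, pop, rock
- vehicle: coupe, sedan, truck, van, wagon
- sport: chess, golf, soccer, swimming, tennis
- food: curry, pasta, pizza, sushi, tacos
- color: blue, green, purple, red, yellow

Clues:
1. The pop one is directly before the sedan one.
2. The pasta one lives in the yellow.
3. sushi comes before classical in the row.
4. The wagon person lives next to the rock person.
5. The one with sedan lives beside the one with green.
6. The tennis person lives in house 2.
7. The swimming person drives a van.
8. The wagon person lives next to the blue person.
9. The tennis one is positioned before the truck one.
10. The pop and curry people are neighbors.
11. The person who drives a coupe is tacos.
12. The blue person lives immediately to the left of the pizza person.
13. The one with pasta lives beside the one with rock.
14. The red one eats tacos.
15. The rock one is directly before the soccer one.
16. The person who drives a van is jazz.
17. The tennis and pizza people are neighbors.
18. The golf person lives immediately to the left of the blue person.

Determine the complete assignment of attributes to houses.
Solution:

House | Music | Vehicle | Sport | Food | Color
----------------------------------------------
  1   | pop | wagon | golf | pasta | yellow
  2   | rock | sedan | tennis | curry | blue
  3   | blues | truck | soccer | pizza | green
  4   | jazz | van | swimming | sushi | purple
  5   | classical | coupe | chess | tacos | red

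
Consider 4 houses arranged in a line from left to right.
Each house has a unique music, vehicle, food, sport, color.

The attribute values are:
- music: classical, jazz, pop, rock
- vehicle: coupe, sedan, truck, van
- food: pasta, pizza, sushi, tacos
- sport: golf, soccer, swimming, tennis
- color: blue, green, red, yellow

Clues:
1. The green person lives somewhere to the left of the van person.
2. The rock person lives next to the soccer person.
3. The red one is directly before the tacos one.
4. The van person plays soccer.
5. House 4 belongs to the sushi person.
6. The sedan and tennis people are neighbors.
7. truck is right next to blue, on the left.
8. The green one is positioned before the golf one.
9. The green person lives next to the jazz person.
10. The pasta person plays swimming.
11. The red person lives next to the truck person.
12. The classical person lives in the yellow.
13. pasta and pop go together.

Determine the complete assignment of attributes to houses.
Solution:

House | Music | Vehicle | Food | Sport | Color
----------------------------------------------
  1   | pop | sedan | pasta | swimming | red
  2   | rock | truck | tacos | tennis | green
  3   | jazz | van | pizza | soccer | blue
  4   | classical | coupe | sushi | golf | yellow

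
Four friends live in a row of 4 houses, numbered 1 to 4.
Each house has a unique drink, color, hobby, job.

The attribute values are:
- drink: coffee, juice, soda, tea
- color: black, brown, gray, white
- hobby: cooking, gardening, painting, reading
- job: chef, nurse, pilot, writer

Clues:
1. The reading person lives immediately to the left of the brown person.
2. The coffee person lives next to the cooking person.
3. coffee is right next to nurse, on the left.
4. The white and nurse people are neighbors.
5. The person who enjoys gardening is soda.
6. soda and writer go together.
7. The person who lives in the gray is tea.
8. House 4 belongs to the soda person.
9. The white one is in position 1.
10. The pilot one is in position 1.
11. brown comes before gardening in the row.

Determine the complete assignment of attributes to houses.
Solution:

House | Drink | Color | Hobby | Job
-----------------------------------
  1   | coffee | white | reading | pilot
  2   | juice | brown | cooking | nurse
  3   | tea | gray | painting | chef
  4   | soda | black | gardening | writer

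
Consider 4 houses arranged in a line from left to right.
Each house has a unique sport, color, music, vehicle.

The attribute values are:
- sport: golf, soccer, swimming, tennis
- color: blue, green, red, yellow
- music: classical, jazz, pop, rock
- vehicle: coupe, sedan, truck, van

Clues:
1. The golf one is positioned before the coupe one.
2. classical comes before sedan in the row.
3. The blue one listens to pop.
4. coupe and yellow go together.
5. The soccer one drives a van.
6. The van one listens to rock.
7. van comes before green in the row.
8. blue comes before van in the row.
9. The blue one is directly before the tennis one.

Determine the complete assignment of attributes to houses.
Solution:

House | Sport | Color | Music | Vehicle
---------------------------------------
  1   | golf | blue | pop | truck
  2   | tennis | yellow | classical | coupe
  3   | soccer | red | rock | van
  4   | swimming | green | jazz | sedan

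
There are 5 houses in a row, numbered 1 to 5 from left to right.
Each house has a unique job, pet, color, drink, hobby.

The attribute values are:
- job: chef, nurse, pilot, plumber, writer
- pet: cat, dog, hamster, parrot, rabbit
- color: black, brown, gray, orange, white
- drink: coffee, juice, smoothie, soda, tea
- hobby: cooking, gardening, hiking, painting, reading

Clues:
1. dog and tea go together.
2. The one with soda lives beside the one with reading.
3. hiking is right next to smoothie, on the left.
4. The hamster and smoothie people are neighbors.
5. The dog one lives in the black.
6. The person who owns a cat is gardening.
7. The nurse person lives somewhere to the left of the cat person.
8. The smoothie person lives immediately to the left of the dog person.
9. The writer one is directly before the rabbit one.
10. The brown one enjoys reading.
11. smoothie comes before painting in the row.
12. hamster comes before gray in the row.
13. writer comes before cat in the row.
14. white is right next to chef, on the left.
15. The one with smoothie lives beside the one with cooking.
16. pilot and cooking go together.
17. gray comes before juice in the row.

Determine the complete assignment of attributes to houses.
Solution:

House | Job | Pet | Color | Drink | Hobby
-----------------------------------------
  1   | writer | hamster | white | soda | hiking
  2   | chef | rabbit | brown | smoothie | reading
  3   | pilot | dog | black | tea | cooking
  4   | nurse | parrot | gray | coffee | painting
  5   | plumber | cat | orange | juice | gardening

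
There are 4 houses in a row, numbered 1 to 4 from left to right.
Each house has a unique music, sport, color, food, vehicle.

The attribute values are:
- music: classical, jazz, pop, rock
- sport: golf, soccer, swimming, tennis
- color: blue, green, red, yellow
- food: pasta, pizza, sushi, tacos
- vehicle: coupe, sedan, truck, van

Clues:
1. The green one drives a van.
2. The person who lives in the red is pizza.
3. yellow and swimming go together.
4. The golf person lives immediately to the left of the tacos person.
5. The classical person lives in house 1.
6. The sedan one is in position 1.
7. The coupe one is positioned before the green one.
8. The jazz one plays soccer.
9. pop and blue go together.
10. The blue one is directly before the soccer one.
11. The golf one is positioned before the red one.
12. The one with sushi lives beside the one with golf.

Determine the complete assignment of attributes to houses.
Solution:

House | Music | Sport | Color | Food | Vehicle
----------------------------------------------
  1   | classical | swimming | yellow | sushi | sedan
  2   | pop | golf | blue | pasta | coupe
  3   | jazz | soccer | green | tacos | van
  4   | rock | tennis | red | pizza | truck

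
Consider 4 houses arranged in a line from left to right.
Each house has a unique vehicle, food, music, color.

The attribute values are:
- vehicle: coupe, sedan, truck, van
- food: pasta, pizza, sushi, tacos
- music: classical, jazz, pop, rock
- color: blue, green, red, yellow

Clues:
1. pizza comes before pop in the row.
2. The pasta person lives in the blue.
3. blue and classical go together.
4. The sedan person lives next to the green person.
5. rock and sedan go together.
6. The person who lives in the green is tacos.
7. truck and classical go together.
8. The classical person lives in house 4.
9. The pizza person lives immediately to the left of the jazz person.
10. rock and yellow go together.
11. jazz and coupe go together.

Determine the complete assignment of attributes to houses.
Solution:

House | Vehicle | Food | Music | Color
--------------------------------------
  1   | sedan | pizza | rock | yellow
  2   | coupe | tacos | jazz | green
  3   | van | sushi | pop | red
  4   | truck | pasta | classical | blue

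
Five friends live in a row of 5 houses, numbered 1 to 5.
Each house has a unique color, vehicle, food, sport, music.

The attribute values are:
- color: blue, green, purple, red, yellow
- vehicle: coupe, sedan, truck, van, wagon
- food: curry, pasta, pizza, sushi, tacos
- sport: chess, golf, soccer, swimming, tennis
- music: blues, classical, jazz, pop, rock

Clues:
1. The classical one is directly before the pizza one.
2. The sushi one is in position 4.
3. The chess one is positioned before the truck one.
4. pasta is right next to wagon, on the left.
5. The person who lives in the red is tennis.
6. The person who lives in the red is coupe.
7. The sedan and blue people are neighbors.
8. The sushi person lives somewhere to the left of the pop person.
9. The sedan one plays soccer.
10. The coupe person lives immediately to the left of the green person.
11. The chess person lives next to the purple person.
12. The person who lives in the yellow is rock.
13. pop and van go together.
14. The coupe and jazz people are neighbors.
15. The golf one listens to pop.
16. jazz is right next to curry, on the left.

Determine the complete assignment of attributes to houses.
Solution:

House | Color | Vehicle | Food | Sport | Music
----------------------------------------------
  1   | red | coupe | pasta | tennis | classical
  2   | green | wagon | pizza | chess | jazz
  3   | purple | truck | curry | swimming | blues
  4   | yellow | sedan | sushi | soccer | rock
  5   | blue | van | tacos | golf | pop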